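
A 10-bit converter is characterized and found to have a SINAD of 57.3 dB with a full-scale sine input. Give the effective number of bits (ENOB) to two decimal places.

9.23 bits

ENOB = (SINAD − 1.76) / 6.02 = (57.3 − 1.76)/6.02 = 9.226.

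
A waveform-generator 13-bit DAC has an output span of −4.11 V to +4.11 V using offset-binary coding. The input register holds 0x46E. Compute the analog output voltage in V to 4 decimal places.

LSB = 8.22 V / 2^13 = 1.003 mV.
Code 0x46E = 1134 decimal.
V_out = (−4.11) + 1134 × 0.00100342 V = -2.97212 V.

-2.9721 V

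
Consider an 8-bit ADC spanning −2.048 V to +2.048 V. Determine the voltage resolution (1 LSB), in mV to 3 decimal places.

16.000 mV

Full-scale span = 4.096 V.
LSB = 4.096 / 2^8 = 4.096 / 256 = 0.016 V = 16.000 mV.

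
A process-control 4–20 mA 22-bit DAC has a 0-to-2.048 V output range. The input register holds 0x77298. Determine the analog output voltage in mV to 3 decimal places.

238.324 mV

LSB = 2.048 V / 2^22 = 0.49 µV.
Code 0x77298 = 488088 decimal.
V_out = 0 + 488088 × 4.88281e-07 V = 0.238324 V.
= 238.324 mV.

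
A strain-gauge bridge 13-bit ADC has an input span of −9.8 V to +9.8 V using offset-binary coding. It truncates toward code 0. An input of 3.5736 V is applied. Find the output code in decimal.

LSB = 19.6 V / 8192 = 2.393 mV.
(V_in − V_low)/LSB = (3.5736 − (−9.8)) / 0.00239258 = 5589.619.
So the output code is 5589.

code 5589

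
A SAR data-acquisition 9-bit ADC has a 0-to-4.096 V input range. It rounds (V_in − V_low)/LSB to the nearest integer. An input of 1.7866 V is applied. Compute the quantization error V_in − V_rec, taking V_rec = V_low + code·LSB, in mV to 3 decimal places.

2.600 mV

LSB = 4.096/2^9 = 8.000 mV.
(V_in − V_low)/LSB = (1.7866 − 0)/0.008 = 223.3250 → code 223 (round).
V_rec = 0 + 223·0.008 = 1.784 V.
Error = 1.7866 − 1.784 = 0.0026 V = 2.600 mV.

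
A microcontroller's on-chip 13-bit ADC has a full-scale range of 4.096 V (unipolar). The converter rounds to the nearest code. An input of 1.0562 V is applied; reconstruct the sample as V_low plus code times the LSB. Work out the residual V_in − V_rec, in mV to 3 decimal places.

0.200 mV

One LSB is 4.096 V / 8192 = 0.500 mV.
Scaled input = 2112.4000 LSBs, so code = 2112.
V_rec = 0 + 2112·0.0005 = 1.056 V.
Difference: 0.0002 V → 0.200 mV.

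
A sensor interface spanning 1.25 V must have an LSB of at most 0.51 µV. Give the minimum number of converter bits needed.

22 bits

Number of steps required ≥ 1.25 V / 0.51 µV = 2450980.39.
Need 2^N ≥ 2450980.39; 2^21 = 2097152, 2^22 = 4194304.
Minimum N = 22.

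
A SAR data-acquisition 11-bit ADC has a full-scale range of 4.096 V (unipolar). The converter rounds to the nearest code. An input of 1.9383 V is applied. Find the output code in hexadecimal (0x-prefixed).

code 0x3C9 (decimal 969)

LSB = 4.096 V / 2048 = 2.000 mV.
(1.9383 − 0) / 0.002 = 969.150 LSBs.
So the output code is 969.
In hexadecimal (0x-prefixed): 0x3C9.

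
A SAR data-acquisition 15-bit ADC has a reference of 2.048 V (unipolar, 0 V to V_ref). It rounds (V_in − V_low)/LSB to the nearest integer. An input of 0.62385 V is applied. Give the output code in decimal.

code 9982

With 32768 levels over 2.048 V, one step is 62.50 µV.
(0.62385 − 0) / 6.25e-05 = 9981.600 LSBs.
round(9981.600) = 9982.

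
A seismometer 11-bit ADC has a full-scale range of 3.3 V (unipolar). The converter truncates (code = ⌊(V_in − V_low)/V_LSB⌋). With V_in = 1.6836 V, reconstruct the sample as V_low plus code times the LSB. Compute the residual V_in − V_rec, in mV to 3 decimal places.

LSB = 3.3/2^11 = 1.611 mV.
Scaled input = 1044.8524 LSBs, so code = 1044.
V_rec = 0 + 1044·0.00161133 = 1.6822266 V.
Difference: 0.00137344 V → 1.373 mV.

1.373 mV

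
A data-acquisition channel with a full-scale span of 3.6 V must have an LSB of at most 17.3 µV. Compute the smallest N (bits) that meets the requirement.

Number of steps required ≥ 3.6 V / 17.3 µV = 208092.49.
Need 2^N ≥ 208092.49; 2^17 = 131072, 2^18 = 262144.
Minimum N = 18.

18 bits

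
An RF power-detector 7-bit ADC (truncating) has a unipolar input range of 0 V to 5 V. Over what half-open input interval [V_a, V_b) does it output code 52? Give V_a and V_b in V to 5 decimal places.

LSB = 5/2^7 = 39.062 mV.
V_a = V_low + 52·LSB = 2.03125 V; V_b = V_low + 53·LSB = 2.07031 V.

[2.03125 V, 2.07031 V)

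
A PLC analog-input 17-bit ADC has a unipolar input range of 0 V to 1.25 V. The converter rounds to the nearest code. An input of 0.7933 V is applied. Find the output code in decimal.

LSB = 1.25 V / 131072 = 9.54 µV.
(V_in − V_low)/LSB = (0.7933 − 0) / 9.53674e-06 = 83183.534.
round(83183.534) = 83184.

code 83184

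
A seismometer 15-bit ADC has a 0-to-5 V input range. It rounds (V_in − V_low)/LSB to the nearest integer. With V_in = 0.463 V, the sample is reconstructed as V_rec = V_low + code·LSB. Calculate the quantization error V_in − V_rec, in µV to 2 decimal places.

48.34 µV

Step size: 5 V ÷ 2^15 = 152.59 µV.
(V_in − V_low)/LSB = (0.463 − 0)/0.000152588 = 3034.3168 → code 3034 (round).
Code 3034 maps back to 0 + 3034×0.000152588 V = 0.46295166 V.
Error = 0.463 − 0.46295166 = 4.83398e-05 V = 48.34 µV.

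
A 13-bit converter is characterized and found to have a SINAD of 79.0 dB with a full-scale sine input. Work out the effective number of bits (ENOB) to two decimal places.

12.83 bits

ENOB = (SINAD − 1.76) / 6.02 = (79.0 − 1.76)/6.02 = 12.831.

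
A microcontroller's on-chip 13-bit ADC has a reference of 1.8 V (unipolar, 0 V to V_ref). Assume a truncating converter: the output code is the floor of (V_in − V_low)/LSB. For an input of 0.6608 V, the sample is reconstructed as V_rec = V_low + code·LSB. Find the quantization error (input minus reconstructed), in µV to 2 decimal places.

82.23 µV

One LSB is 1.8 V / 8192 = 219.73 µV.
Scaled input = 3007.3742 LSBs, so code = 3007.
Reconstructed: 0.66071777 V.
Error = 0.6608 − 0.66071777 = 8.22266e-05 V = 82.23 µV.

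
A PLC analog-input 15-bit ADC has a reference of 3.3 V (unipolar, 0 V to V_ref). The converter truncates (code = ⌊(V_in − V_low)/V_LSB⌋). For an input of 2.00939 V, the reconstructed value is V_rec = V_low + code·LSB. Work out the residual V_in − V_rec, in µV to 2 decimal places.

Step size: 3.3 V ÷ 2^15 = 100.71 µV.
(2.00939 − 0)/0.000100708 = 19952.6338; ⌊·⌋ gives code 19952.
Code 19952 maps back to 0 + 19952×0.000100708 V = 2.0093262 V.
Difference: 6.38281e-05 V → 63.83 µV.

63.83 µV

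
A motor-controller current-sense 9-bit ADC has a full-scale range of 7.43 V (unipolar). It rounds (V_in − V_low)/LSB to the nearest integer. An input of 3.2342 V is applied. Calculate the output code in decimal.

Full-scale span = 7.43 V; LSB = 7.43/2^9 = 14.512 mV.
Input sits at 222.868 steps above V_low.
Round → code 223.

code 223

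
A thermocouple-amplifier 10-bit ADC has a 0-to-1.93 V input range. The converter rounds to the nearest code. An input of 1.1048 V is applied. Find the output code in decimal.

code 586

LSB = 1.93 V / 1024 = 1.885 mV.
(V_in − V_low)/LSB = (1.1048 − 0) / 0.00188477 = 586.174.
Round → code 586.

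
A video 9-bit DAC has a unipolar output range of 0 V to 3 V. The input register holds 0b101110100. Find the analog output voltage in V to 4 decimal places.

LSB = 3 V / 2^9 = 5.859 mV.
Code 0b101110100 = 372 decimal.
V_out = 0 + 372 × 0.00585938 V = 2.17969 V.

2.1797 V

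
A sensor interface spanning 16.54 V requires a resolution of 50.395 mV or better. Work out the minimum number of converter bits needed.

9 bits

Number of steps required ≥ 16.54 V / 50.395 mV = 328.21.
Need 2^N ≥ 328.21; 2^8 = 256, 2^9 = 512.
Minimum N = 9.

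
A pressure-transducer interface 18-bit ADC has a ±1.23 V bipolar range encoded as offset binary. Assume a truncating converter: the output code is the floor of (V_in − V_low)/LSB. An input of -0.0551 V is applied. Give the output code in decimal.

With 262144 levels over 2.46 V, one step is 9.38 µV.
Input sits at 125200.401 steps above V_low.
Floor → code 125200.

code 125200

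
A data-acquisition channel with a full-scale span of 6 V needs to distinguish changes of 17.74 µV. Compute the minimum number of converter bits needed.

Number of steps required ≥ 6 V / 17.74 µV = 338218.71.
Need 2^N ≥ 338218.71; 2^18 = 262144, 2^19 = 524288.
Minimum N = 19.

19 bits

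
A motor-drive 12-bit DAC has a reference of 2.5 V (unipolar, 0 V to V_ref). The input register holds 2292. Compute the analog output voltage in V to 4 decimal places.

LSB = 2.5 V / 2^12 = 0.610 mV.
V_out = 0 + 2292 × 0.000610352 V = 1.39893 V.

1.3989 V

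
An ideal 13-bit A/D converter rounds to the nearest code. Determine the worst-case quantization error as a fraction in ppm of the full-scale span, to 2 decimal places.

61.04 ppm

Rounding → worst-case error = ½ LSB = V_FS/2^14, so 1e+06/16384 = 61.0352 ppm of full scale.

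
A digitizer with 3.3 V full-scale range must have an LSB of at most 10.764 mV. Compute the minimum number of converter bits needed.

Number of steps required ≥ 3.3 V / 10.764 mV = 306.58.
Need 2^N ≥ 306.58; 2^8 = 256, 2^9 = 512.
Minimum N = 9.

9 bits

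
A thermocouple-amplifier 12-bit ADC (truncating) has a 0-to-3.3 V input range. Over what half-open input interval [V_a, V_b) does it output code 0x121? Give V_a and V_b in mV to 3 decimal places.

[232.837 mV, 233.643 mV)

LSB = 3.3/2^12 = 0.806 mV.
Code 0x121 = 289 decimal.
V_a = V_low + 289·LSB = 0.232837 V; V_b = V_low + 290·LSB = 0.233643 V.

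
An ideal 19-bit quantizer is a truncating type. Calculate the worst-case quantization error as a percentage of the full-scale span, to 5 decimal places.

Truncating → worst-case error = 1 LSB = V_FS/2^19, so 100/524288 = 0.000190735 % of full scale.

0.00019 %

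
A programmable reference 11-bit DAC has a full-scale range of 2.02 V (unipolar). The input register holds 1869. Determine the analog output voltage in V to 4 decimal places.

LSB = 2.02 V / 2^11 = 0.986 mV.
V_out = 0 + 1869 × 0.000986328 V = 1.84345 V.

1.8434 V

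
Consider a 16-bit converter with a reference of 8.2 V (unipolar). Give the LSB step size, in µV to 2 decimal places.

Full-scale span = 8.2 V.
LSB = 8.2 / 2^16 = 8.2 / 65536 = 0.000125122 V = 125.12 µV.

125.12 µV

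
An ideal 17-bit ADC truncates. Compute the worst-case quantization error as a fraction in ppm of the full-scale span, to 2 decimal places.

Truncating → worst-case error = 1 LSB = V_FS/2^17, so 1e+06/131072 = 7.62939 ppm of full scale.

7.63 ppm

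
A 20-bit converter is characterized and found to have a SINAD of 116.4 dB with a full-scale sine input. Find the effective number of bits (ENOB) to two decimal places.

ENOB = (SINAD − 1.76) / 6.02 = (116.4 − 1.76)/6.02 = 19.043.

19.04 bits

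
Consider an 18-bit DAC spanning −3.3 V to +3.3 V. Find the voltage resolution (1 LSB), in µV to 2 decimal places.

Full-scale span = 6.6 V.
LSB = 6.6 / 2^18 = 6.6 / 262144 = 2.5177e-05 V = 25.18 µV.

25.18 µV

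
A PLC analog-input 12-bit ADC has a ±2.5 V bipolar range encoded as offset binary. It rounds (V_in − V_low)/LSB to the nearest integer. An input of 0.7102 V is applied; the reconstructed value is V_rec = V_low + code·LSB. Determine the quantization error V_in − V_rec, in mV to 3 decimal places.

One LSB is 5 V / 4096 = 1.221 mV.
(0.7102 − (−2.5))/0.0012207 = 2629.7958; round gives code 2630.
Code 2630 maps back to (−2.5) + 2630×0.0012207 V = 0.71044922 V.
Difference: -0.000249219 V → -0.249 mV.

-0.249 mV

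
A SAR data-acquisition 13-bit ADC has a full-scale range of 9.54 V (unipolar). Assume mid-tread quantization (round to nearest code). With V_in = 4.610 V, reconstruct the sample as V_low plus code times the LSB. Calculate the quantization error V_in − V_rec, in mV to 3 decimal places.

-0.457 mV

Step size: 9.54 V ÷ 2^13 = 1.165 mV.
Scaled input = 3958.6080 LSBs, so code = 3959.
Code 3959 maps back to 0 + 3959×0.00116455 V = 4.6104565 V.
V_in − V_rec = -0.000456543 V = -0.457 mV.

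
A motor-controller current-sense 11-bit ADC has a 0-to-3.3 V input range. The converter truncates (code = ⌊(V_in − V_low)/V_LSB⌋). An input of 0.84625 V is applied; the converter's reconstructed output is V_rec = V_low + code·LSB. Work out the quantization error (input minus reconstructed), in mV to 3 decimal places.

0.303 mV

LSB = 3.3/2^11 = 1.611 mV.
(0.84625 − 0)/0.00161133 = 525.1879; ⌊·⌋ gives code 525.
Reconstructed: 0.84594727 V.
V_in − V_rec = 0.000302734 V = 0.303 mV.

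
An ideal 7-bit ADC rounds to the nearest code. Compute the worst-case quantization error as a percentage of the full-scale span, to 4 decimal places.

0.3906 %

Rounding → worst-case error = ½ LSB = V_FS/2^8, so 100/256 = 0.390625 % of full scale.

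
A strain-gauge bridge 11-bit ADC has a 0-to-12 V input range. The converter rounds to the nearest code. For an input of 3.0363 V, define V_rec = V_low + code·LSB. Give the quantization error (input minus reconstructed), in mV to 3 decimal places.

Step size: 12 V ÷ 2^11 = 5.859 mV.
Scaled input = 518.1952 LSBs, so code = 518.
V_rec = 0 + 518·0.00585938 = 3.0351562 V.
V_in − V_rec = 0.00114375 V = 1.144 mV.

1.144 mV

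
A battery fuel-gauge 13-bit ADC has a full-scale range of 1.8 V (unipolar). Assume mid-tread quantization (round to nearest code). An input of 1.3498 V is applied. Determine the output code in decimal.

LSB = 1.8 V / 8192 = 219.73 µV.
(V_in − V_low)/LSB = (1.3498 − 0) / 0.000219727 = 6143.090.
Round → code 6143.

code 6143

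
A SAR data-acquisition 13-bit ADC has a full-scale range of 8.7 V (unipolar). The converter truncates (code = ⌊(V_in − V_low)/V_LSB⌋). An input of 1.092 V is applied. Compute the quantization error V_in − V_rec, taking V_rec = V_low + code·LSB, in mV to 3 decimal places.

One LSB is 8.7 V / 8192 = 1.062 mV.
(1.092 − 0)/0.00106201 = 1028.2372; ⌊·⌋ gives code 1028.
Reconstructed: 1.091748 V.
Error = 1.092 − 1.091748 = 0.000251953 V = 0.252 mV.

0.252 mV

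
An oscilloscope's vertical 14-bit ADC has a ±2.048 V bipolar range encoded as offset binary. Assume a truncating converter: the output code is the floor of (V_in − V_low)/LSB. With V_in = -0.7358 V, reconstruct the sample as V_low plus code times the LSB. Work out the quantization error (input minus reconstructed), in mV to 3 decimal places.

0.200 mV

Step size: 4.096 V ÷ 2^14 = 250.00 µV.
(-0.7358 − (−2.048))/0.00025 = 5248.8000; ⌊·⌋ gives code 5248.
V_rec = (−2.048) + 5248·0.00025 = -0.736 V.
V_in − V_rec = 0.0002 V = 0.200 mV.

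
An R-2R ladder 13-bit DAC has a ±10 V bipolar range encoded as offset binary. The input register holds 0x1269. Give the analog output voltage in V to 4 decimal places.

1.5063 V

LSB = 20 V / 2^13 = 2.441 mV.
Code 0x1269 = 4713 decimal.
V_out = (−10) + 4713 × 0.00244141 V = 1.50635 V.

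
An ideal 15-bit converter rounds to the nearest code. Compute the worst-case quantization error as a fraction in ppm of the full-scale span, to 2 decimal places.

15.26 ppm

Rounding → worst-case error = ½ LSB = V_FS/2^16, so 1e+06/65536 = 15.2588 ppm of full scale.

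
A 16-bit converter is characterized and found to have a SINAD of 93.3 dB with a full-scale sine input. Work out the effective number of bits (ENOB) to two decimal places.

15.21 bits

ENOB = (SINAD − 1.76) / 6.02 = (93.3 − 1.76)/6.02 = 15.206.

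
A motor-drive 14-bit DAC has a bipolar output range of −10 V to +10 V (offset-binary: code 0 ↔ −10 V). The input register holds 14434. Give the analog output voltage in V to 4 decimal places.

7.6196 V

LSB = 20 V / 2^14 = 1.221 mV.
V_out = (−10) + 14434 × 0.0012207 V = 7.61963 V.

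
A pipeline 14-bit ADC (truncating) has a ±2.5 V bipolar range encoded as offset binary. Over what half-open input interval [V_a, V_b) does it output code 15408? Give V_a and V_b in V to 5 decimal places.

LSB = 5/2^14 = 305.18 µV.
V_a = V_low + 15408·LSB = 2.20215 V; V_b = V_low + 15409·LSB = 2.20245 V.

[2.20215 V, 2.20245 V)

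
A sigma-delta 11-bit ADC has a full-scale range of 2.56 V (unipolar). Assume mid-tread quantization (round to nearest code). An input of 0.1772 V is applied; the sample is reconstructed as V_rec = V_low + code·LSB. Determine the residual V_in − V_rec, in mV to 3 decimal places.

One LSB is 2.56 V / 2048 = 1.250 mV.
(0.1772 − 0)/0.00125 = 141.7600; round gives code 142.
V_rec = 0 + 142·0.00125 = 0.1775 V.
Error = 0.1772 − 0.1775 = -0.0003 V = -0.300 mV.

-0.300 mV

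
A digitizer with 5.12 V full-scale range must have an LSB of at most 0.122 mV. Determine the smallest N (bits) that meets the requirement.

16 bits

Number of steps required ≥ 5.12 V / 0.122 mV = 41967.21.
Need 2^N ≥ 41967.21; 2^15 = 32768, 2^16 = 65536.
Minimum N = 16.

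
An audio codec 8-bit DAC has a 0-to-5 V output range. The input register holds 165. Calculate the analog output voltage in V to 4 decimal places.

LSB = 5 V / 2^8 = 19.531 mV.
V_out = 0 + 165 × 0.0195312 V = 3.22266 V.

3.2227 V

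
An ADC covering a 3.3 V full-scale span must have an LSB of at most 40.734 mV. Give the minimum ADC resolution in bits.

7 bits

Number of steps required ≥ 3.3 V / 40.734 mV = 81.01.
Need 2^N ≥ 81.01; 2^6 = 64, 2^7 = 128.
Minimum N = 7.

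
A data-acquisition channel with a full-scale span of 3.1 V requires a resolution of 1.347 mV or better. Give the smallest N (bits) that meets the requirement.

12 bits

Number of steps required ≥ 3.1 V / 1.347 mV = 2301.41.
Need 2^N ≥ 2301.41; 2^11 = 2048, 2^12 = 4096.
Minimum N = 12.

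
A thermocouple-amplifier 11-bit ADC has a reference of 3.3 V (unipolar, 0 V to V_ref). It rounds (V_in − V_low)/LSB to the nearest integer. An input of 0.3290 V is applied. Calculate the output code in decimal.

code 204

With 2048 levels over 3.3 V, one step is 1.611 mV.
(V_in − V_low)/LSB = (0.3290 − 0) / 0.00161133 = 204.179.
So the output code is 204.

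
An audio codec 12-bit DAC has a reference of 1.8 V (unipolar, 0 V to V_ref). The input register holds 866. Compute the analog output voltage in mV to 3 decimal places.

380.566 mV

LSB = 1.8 V / 2^12 = 439.45 µV.
V_out = 0 + 866 × 0.000439453 V = 0.380566 V.
= 380.566 mV.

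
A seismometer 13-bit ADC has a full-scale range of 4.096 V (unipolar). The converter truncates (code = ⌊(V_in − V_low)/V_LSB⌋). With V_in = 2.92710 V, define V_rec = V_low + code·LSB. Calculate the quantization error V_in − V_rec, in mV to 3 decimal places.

LSB = 4.096/2^13 = 0.500 mV.
(V_in − V_low)/LSB = (2.92710 − 0)/0.0005 = 5854.2000 → code 5854 (floor).
Code 5854 maps back to 0 + 5854×0.0005 V = 2.927 V.
Difference: 0.0001 V → 0.100 mV.

0.100 mV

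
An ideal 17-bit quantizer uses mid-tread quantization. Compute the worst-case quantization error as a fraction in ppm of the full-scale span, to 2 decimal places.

3.81 ppm

Rounding → worst-case error = ½ LSB = V_FS/2^18, so 1e+06/262144 = 3.8147 ppm of full scale.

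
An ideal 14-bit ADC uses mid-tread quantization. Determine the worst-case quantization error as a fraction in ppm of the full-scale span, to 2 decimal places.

Rounding → worst-case error = ½ LSB = V_FS/2^15, so 1e+06/32768 = 30.5176 ppm of full scale.

30.52 ppm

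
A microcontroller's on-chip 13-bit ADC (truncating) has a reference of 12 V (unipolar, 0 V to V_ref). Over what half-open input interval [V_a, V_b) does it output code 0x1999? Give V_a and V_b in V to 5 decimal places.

[9.59912 V, 9.60059 V)

LSB = 12/2^13 = 1.465 mV.
Code 0x1999 = 6553 decimal.
V_a = V_low + 6553·LSB = 9.59912 V; V_b = V_low + 6554·LSB = 9.60059 V.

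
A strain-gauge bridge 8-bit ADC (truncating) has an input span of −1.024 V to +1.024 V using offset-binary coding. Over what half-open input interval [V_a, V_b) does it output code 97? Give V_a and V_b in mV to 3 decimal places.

LSB = 2.048/2^8 = 8.000 mV.
V_a = V_low + 97·LSB = -0.248 V; V_b = V_low + 98·LSB = -0.24 V.

[-248.000 mV, -240.000 mV)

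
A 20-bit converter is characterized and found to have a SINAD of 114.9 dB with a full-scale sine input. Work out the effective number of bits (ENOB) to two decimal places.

18.79 bits

ENOB = (SINAD − 1.76) / 6.02 = (114.9 − 1.76)/6.02 = 18.794.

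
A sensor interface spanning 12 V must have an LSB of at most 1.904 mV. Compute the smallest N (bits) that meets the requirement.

Number of steps required ≥ 12 V / 1.904 mV = 6302.52.
Need 2^N ≥ 6302.52; 2^12 = 4096, 2^13 = 8192.
Minimum N = 13.

13 bits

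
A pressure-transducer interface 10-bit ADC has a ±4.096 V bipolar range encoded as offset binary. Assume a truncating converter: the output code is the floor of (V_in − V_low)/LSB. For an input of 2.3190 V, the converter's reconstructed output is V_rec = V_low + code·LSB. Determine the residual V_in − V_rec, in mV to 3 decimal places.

LSB = 8.192/2^10 = 8.000 mV.
(V_in − V_low)/LSB = (2.3190 − (−4.096))/0.008 = 801.8750 → code 801 (floor).
Reconstructed: 2.312 V.
Difference: 0.007 V → 7.000 mV.

7.000 mV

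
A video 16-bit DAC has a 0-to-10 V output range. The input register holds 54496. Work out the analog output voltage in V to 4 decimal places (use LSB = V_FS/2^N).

8.3154 V

LSB = 10 V / 2^16 = 152.59 µV.
V_out = 0 + 54496 × 0.000152588 V = 8.31543 V.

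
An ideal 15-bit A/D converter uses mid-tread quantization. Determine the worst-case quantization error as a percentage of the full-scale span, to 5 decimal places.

Rounding → worst-case error = ½ LSB = V_FS/2^16, so 100/65536 = 0.00152588 % of full scale.

0.00153 %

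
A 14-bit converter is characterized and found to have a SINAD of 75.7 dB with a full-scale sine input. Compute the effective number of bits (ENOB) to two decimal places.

12.28 bits

ENOB = (SINAD − 1.76) / 6.02 = (75.7 − 1.76)/6.02 = 12.282.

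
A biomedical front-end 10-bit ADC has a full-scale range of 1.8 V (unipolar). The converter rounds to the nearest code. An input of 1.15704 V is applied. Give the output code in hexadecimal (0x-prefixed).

code 0x292 (decimal 658)

Full-scale span = 1.8 V; LSB = 1.8/2^10 = 1.758 mV.
(V_in − V_low)/LSB = (1.15704 − 0) / 0.00175781 = 658.227.
Round → code 658.
In hexadecimal (0x-prefixed): 0x292.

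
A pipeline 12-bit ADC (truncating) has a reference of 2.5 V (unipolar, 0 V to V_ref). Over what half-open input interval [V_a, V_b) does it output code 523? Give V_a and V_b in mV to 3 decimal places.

[319.214 mV, 319.824 mV)

LSB = 2.5/2^12 = 0.610 mV.
V_a = V_low + 523·LSB = 0.319214 V; V_b = V_low + 524·LSB = 0.319824 V.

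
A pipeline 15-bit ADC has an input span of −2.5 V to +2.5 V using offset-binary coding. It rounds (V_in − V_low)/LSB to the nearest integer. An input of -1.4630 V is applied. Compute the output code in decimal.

code 6796

LSB = 5 V / 32768 = 152.59 µV.
(-1.4630 − (−2.5)) / 0.000152588 = 6796.083 LSBs.
So the output code is 6796.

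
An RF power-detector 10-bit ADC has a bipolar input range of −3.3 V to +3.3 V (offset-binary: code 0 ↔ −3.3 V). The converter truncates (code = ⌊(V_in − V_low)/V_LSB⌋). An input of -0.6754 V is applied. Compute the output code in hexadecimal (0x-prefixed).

code 0x197 (decimal 407)

With 1024 levels over 6.6 V, one step is 6.445 mV.
(-0.6754 − (−3.3)) / 0.00644531 = 407.211 LSBs.
Floor → code 407.
In hexadecimal (0x-prefixed): 0x197.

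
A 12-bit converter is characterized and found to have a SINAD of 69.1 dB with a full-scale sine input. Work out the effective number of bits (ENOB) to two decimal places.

11.19 bits

ENOB = (SINAD − 1.76) / 6.02 = (69.1 − 1.76)/6.02 = 11.186.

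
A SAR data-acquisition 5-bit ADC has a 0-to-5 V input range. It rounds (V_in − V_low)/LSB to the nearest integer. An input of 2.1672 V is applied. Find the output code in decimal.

LSB = 5 V / 32 = 156.250 mV.
(2.1672 − 0) / 0.15625 = 13.870 LSBs.
So the output code is 14.

code 14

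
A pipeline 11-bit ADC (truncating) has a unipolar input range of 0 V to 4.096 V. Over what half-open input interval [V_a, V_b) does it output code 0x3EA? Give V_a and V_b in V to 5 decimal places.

[2.00400 V, 2.00600 V)

LSB = 4.096/2^11 = 2.000 mV.
Code 0x3EA = 1002 decimal.
V_a = V_low + 1002·LSB = 2.004 V; V_b = V_low + 1003·LSB = 2.006 V.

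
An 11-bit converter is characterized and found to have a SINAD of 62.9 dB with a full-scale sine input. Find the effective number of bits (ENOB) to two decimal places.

10.16 bits

ENOB = (SINAD − 1.76) / 6.02 = (62.9 − 1.76)/6.02 = 10.156.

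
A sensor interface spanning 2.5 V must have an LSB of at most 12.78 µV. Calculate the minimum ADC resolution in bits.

18 bits

Number of steps required ≥ 2.5 V / 12.78 µV = 195618.15.
Need 2^N ≥ 195618.15; 2^17 = 131072, 2^18 = 262144.
Minimum N = 18.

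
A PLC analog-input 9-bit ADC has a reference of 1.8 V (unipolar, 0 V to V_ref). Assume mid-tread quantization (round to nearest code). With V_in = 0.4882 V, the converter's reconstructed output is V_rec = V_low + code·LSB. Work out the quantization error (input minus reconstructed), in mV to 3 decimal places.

Step size: 1.8 V ÷ 2^9 = 3.516 mV.
(V_in − V_low)/LSB = (0.4882 − 0)/0.00351563 = 138.8658 → code 139 (round).
V_rec = 0 + 139·0.00351563 = 0.48867187 V.
Difference: -0.000471875 V → -0.472 mV.

-0.472 mV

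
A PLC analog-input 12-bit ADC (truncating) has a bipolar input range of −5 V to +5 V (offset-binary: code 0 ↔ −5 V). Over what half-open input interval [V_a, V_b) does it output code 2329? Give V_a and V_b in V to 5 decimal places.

LSB = 10/2^12 = 2.441 mV.
V_a = V_low + 2329·LSB = 0.686035 V; V_b = V_low + 2330·LSB = 0.688477 V.

[0.68604 V, 0.68848 V)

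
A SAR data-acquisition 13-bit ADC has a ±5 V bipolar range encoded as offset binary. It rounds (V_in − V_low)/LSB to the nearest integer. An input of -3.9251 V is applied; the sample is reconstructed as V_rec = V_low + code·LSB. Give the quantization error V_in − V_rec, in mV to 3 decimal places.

Step size: 10 V ÷ 2^13 = 1.221 mV.
Scaled input = 880.5581 LSBs, so code = 881.
Code 881 maps back to (−5) + 881×0.0012207 V = -3.9245605 V.
V_in − V_rec = -0.000539453 V = -0.539 mV.

-0.539 mV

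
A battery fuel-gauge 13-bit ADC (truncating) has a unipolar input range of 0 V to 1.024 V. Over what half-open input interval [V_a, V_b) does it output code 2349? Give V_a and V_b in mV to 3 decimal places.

[293.625 mV, 293.750 mV)

LSB = 1.024/2^13 = 125.00 µV.
V_a = V_low + 2349·LSB = 0.293625 V; V_b = V_low + 2350·LSB = 0.29375 V.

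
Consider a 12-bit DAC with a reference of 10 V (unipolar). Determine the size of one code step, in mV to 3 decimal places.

Full-scale span = 10 V.
LSB = 10 / 2^12 = 10 / 4096 = 0.00244141 V = 2.441 mV.

2.441 mV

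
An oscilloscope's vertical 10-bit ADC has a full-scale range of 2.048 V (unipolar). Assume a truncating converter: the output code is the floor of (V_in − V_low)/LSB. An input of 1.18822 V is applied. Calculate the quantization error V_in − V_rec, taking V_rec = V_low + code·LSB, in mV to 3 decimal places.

One LSB is 2.048 V / 1024 = 2.000 mV.
(V_in − V_low)/LSB = (1.18822 − 0)/0.002 = 594.1100 → code 594 (floor).
Reconstructed: 1.188 V.
V_in − V_rec = 0.00022 V = 0.220 mV.

0.220 mV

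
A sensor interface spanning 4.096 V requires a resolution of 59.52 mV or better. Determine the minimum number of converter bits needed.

Number of steps required ≥ 4.096 V / 59.52 mV = 68.82.
Need 2^N ≥ 68.82; 2^6 = 64, 2^7 = 128.
Minimum N = 7.

7 bits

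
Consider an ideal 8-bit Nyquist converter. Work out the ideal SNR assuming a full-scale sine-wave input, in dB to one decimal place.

SNR ≈ 6.02·N + 1.76 dB = 6.02·8 + 1.76 = 49.92 dB.

49.9 dB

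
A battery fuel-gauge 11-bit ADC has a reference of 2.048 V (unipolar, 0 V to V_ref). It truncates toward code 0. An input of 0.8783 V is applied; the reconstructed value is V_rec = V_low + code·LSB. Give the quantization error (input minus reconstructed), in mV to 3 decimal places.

0.300 mV

LSB = 2.048/2^11 = 1.000 mV.
(0.8783 − 0)/0.001 = 878.3000; ⌊·⌋ gives code 878.
Reconstructed: 0.878 V.
Error = 0.8783 − 0.878 = 0.0003 V = 0.300 mV.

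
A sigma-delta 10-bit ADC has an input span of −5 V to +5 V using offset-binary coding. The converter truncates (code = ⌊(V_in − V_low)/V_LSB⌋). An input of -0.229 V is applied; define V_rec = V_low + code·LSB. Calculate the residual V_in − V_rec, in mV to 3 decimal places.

One LSB is 10 V / 1024 = 9.766 mV.
Scaled input = 488.5504 LSBs, so code = 488.
V_rec = (−5) + 488·0.00976562 = -0.234375 V.
Difference: 0.005375 V → 5.375 mV.

5.375 mV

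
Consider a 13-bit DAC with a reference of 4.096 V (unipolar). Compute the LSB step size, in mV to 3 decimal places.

0.500 mV

Full-scale span = 4.096 V.
LSB = 4.096 / 2^13 = 4.096 / 8192 = 0.0005 V = 0.500 mV.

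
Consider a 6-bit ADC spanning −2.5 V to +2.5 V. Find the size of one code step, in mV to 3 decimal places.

Full-scale span = 5 V.
LSB = 5 / 2^6 = 5 / 64 = 0.078125 V = 78.125 mV.

78.125 mV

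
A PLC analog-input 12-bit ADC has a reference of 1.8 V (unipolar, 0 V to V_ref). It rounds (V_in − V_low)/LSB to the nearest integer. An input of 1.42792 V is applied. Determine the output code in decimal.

LSB = 1.8 V / 4096 = 439.45 µV.
Input sits at 3249.311 steps above V_low.
So the output code is 3249.

code 3249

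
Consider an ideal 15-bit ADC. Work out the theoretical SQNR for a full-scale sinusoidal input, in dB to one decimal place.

92.1 dB

SNR ≈ 6.02·N + 1.76 dB = 6.02·15 + 1.76 = 92.06 dB.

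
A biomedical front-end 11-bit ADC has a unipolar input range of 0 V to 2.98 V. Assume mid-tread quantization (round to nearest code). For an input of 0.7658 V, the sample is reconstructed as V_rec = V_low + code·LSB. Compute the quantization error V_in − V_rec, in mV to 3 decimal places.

LSB = 2.98/2^11 = 1.455 mV.
(0.7658 − 0)/0.00145508 = 526.2948; round gives code 526.
Code 526 maps back to 0 + 526×0.00145508 V = 0.76537109 V.
V_in − V_rec = 0.000428906 V = 0.429 mV.

0.429 mV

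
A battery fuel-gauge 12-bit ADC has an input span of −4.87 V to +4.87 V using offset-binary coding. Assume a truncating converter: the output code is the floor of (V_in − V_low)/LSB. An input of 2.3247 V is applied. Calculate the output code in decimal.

Full-scale span = 9.74 V; LSB = 9.74/2^12 = 2.378 mV.
(V_in − V_low)/LSB = (2.3247 − (−4.87)) / 0.00237793 = 3025.615.
⌊·⌋(3025.615) = 3025.

code 3025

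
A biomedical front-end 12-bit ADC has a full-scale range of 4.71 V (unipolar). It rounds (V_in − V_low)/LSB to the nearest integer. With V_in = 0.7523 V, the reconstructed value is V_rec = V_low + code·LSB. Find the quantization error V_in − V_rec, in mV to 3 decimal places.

Step size: 4.71 V ÷ 2^12 = 1.150 mV.
Scaled input = 654.2295 LSBs, so code = 654.
Code 654 maps back to 0 + 654×0.0011499 V = 0.75203613 V.
Difference: 0.000263867 V → 0.264 mV.

0.264 mV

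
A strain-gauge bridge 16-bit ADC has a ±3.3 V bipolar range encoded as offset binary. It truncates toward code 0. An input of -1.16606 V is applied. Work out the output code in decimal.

code 21189

LSB = 6.6 V / 65536 = 100.71 µV.
(-1.16606 − (−3.3)) / 0.000100708 = 21189.378 LSBs.
⌊·⌋(21189.378) = 21189.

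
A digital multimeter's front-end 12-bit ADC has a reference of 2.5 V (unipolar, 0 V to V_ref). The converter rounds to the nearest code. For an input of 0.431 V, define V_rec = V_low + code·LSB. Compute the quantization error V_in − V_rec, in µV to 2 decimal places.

One LSB is 2.5 V / 4096 = 0.610 mV.
(V_in − V_low)/LSB = (0.431 − 0)/0.000610352 = 706.1504 → code 706 (round).
Code 706 maps back to 0 + 706×0.000610352 V = 0.4309082 V.
Difference: 9.17969e-05 V → 91.80 µV.

91.80 µV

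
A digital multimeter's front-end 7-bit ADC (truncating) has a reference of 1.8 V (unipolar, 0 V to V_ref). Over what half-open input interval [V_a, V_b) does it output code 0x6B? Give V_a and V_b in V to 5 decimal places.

[1.50469 V, 1.51875 V)

LSB = 1.8/2^7 = 14.062 mV.
Code 0x6B = 107 decimal.
V_a = V_low + 107·LSB = 1.50469 V; V_b = V_low + 108·LSB = 1.51875 V.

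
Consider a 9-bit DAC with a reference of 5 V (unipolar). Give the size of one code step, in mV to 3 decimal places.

9.766 mV

Full-scale span = 5 V.
LSB = 5 / 2^9 = 5 / 512 = 0.00976562 V = 9.766 mV.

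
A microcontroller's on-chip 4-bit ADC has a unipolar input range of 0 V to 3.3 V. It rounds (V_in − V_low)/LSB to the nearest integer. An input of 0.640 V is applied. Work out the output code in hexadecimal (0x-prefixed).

Full-scale span = 3.3 V; LSB = 3.3/2^4 = 206.250 mV.
(V_in − V_low)/LSB = (0.640 − 0) / 0.20625 = 3.103.
Round → code 3.
In hexadecimal (0x-prefixed): 0x3.

code 0x3 (decimal 3)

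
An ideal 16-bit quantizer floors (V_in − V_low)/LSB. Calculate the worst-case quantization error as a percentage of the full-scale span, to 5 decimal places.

Truncating → worst-case error = 1 LSB = V_FS/2^16, so 100/65536 = 0.00152588 % of full scale.

0.00153 %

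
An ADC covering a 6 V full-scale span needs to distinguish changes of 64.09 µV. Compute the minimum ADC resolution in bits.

17 bits

Number of steps required ≥ 6 V / 64.09 µV = 93618.35.
Need 2^N ≥ 93618.35; 2^16 = 65536, 2^17 = 131072.
Minimum N = 17.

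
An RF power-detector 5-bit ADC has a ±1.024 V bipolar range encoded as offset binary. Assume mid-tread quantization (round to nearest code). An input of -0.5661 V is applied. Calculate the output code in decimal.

LSB = 2.048 V / 32 = 64.000 mV.
Input sits at 7.155 steps above V_low.
Round → code 7.

code 7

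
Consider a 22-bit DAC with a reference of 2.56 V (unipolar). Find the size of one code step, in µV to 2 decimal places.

Full-scale span = 2.56 V.
LSB = 2.56 / 2^22 = 2.56 / 4194304 = 6.10352e-07 V = 0.61 µV.

0.61 µV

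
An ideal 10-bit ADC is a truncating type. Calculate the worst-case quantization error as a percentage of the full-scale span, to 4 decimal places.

0.0977 %

Truncating → worst-case error = 1 LSB = V_FS/2^10, so 100/1024 = 0.0976562 % of full scale.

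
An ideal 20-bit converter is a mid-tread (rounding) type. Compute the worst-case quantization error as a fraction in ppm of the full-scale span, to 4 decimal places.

Rounding → worst-case error = ½ LSB = V_FS/2^21, so 1e+06/2097152 = 0.476837 ppm of full scale.

0.4768 ppm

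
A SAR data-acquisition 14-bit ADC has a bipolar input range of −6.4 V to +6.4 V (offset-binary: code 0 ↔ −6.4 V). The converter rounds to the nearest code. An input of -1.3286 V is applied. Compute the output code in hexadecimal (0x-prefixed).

code 0x195B (decimal 6491)

Full-scale span = 12.8 V; LSB = 12.8/2^14 = 0.781 mV.
(V_in − V_low)/LSB = (-1.3286 − (−6.4)) / 0.00078125 = 6491.392.
Round → code 6491.
In hexadecimal (0x-prefixed): 0x195B.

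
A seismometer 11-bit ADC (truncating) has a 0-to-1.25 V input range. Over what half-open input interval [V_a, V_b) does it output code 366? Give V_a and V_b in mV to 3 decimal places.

LSB = 1.25/2^11 = 0.610 mV.
V_a = V_low + 366·LSB = 0.223389 V; V_b = V_low + 367·LSB = 0.223999 V.

[223.389 mV, 223.999 mV)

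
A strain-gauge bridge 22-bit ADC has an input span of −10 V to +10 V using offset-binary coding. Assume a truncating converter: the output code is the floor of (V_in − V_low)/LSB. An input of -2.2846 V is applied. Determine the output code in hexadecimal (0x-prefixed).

Full-scale span = 20 V; LSB = 20/2^22 = 4.77 µV.
Input sits at 1618036.654 steps above V_low.
Floor → code 1618036.
In hexadecimal (0x-prefixed): 0x18B074.

code 0x18B074 (decimal 1618036)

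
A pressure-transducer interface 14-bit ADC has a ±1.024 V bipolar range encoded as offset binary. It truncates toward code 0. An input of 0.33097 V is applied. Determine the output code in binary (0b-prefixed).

code 0b10101001010111 (decimal 10839)

LSB = 2.048 V / 16384 = 125.00 µV.
(0.33097 − (−1.024)) / 0.000125 = 10839.760 LSBs.
So the output code is 10839.
In binary (0b-prefixed): 0b10101001010111.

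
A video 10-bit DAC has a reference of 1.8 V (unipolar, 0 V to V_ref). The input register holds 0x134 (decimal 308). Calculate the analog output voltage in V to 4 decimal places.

0.5414 V

LSB = 1.8 V / 2^10 = 1.758 mV.
Code 0x134 = 308 decimal.
V_out = 0 + 308 × 0.00175781 V = 0.541406 V.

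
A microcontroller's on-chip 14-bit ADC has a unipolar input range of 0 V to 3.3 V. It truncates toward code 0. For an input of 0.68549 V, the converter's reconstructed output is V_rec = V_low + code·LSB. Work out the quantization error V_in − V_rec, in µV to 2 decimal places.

Step size: 3.3 V ÷ 2^14 = 201.42 µV.
Scaled input = 3403.3540 LSBs, so code = 3403.
Code 3403 maps back to 0 + 3403×0.000201416 V = 0.6854187 V.
V_in − V_rec = 7.12988e-05 V = 71.30 µV.

71.30 µV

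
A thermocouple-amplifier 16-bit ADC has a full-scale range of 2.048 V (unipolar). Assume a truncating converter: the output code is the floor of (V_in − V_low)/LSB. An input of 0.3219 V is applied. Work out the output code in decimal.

code 10300

LSB = 2.048 V / 65536 = 31.25 µV.
(0.3219 − 0) / 3.125e-05 = 10300.800 LSBs.
So the output code is 10300.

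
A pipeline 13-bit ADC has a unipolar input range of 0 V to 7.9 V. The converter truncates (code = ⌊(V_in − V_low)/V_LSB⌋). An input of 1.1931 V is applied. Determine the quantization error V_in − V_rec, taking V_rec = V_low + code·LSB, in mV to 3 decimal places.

Step size: 7.9 V ÷ 2^13 = 0.964 mV.
Scaled input = 1237.1994 LSBs, so code = 1237.
Reconstructed: 1.1929077 V.
Difference: 0.000192285 V → 0.192 mV.

0.192 mV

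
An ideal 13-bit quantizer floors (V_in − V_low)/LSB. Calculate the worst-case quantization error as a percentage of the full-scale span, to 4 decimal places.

Truncating → worst-case error = 1 LSB = V_FS/2^13, so 100/8192 = 0.012207 % of full scale.

0.0122 %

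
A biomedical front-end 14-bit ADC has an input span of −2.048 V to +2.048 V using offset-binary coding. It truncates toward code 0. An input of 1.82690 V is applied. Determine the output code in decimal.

code 15499

LSB = 4.096 V / 16384 = 250.00 µV.
(V_in − V_low)/LSB = (1.82690 − (−2.048)) / 0.00025 = 15499.600.
⌊·⌋(15499.600) = 15499.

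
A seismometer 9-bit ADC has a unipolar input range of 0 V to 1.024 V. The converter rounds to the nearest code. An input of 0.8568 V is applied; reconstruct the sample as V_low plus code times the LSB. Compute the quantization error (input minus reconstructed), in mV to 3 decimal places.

LSB = 1.024/2^9 = 2.000 mV.
(V_in − V_low)/LSB = (0.8568 − 0)/0.002 = 428.4000 → code 428 (round).
Code 428 maps back to 0 + 428×0.002 V = 0.856 V.
Difference: 0.0008 V → 0.800 mV.

0.800 mV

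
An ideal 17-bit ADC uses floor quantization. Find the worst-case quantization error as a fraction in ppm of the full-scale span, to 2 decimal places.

7.63 ppm

Truncating → worst-case error = 1 LSB = V_FS/2^17, so 1e+06/131072 = 7.62939 ppm of full scale.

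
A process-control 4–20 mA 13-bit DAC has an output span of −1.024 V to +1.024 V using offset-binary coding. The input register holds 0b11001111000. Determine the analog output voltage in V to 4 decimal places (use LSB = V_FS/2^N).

-0.6100 V

LSB = 2.048 V / 2^13 = 250.00 µV.
Code 0b11001111000 = 1656 decimal.
V_out = (−1.024) + 1656 × 0.00025 V = -0.61 V.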